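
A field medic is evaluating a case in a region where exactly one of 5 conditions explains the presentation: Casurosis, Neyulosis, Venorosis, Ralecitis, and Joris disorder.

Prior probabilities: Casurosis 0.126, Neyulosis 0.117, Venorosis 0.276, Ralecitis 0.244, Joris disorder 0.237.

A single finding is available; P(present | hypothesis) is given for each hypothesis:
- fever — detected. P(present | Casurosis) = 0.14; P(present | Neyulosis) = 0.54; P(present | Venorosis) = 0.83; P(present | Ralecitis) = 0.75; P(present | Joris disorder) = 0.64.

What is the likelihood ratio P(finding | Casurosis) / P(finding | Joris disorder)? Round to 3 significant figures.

0.219

Likelihood of this finding under each hypothesis:
  Casurosis: 0.14
  Joris disorder: 0.64
Bayes factor = 0.14 / 0.64 ≈ 0.219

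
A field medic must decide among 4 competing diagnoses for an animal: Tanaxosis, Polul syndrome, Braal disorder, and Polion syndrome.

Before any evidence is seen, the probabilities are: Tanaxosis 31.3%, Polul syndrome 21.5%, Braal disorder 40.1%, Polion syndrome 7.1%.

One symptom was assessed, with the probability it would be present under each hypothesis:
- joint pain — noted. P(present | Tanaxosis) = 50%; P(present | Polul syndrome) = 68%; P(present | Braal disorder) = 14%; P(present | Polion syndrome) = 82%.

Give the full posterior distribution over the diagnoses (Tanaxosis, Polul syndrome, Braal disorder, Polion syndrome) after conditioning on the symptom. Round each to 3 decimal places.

By Bayes' rule, the unnormalized weight for each hypothesis is prior × likelihood:
  Tanaxosis: 0.313 × 0.50 = 0.1565
  Polul syndrome: 0.215 × 0.68 = 0.1462
  Braal disorder: 0.401 × 0.14 = 0.05614
  Polion syndrome: 0.071 × 0.82 = 0.05822
Normalizing constant Z = 0.1565 + 0.1462 + 0.05614 + 0.05822 = 0.41706.
P(Tanaxosis | evidence) = 0.1565 / 0.41706 ≈ 0.375
P(Polul syndrome | evidence) = 0.1462 / 0.41706 ≈ 0.351
P(Braal disorder | evidence) = 0.05614 / 0.41706 ≈ 0.135
P(Polion syndrome | evidence) = 0.05822 / 0.41706 ≈ 0.140

0.375, 0.351, 0.135, 0.140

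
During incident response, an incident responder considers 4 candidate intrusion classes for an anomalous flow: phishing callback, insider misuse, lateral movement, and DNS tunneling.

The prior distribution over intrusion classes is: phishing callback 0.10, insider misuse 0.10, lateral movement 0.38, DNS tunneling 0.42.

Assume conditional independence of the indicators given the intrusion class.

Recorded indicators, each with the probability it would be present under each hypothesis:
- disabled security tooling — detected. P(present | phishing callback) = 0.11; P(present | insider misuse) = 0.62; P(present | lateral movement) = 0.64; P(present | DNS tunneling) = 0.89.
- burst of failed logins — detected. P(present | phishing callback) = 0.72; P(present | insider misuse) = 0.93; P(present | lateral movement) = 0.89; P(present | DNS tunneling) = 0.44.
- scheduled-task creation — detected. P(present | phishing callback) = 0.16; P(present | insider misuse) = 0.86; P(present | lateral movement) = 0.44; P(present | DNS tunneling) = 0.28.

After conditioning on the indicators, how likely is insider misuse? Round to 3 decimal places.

Multiply each prior by the joint likelihood of the indicator pattern:
  phishing callback: 0.10 × 0.11 × 0.72 × 0.16 = 0.0012672
  insider misuse: 0.10 × 0.62 × 0.93 × 0.86 = 0.049588
  lateral movement: 0.38 × 0.64 × 0.89 × 0.44 = 0.095237
  DNS tunneling: 0.42 × 0.89 × 0.44 × 0.28 = 0.046052
Marginal likelihood of the evidence = 0.19214.
P(insider misuse | evidence) = 0.049588 / 0.19214 ≈ 0.258.

0.258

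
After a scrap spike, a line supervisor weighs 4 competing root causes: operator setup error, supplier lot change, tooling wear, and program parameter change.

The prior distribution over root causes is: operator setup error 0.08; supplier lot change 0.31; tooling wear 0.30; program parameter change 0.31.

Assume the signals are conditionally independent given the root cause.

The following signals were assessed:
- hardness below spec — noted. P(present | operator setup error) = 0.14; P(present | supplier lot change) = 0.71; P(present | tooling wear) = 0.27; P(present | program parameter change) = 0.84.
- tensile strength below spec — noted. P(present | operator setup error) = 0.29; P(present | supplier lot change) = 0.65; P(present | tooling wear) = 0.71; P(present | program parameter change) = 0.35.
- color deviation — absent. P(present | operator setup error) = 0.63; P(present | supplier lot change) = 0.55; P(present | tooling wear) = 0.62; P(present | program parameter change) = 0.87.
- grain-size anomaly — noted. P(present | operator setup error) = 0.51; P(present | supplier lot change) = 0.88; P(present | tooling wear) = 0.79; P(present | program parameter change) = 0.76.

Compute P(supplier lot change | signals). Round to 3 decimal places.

For each hypothesis, the unnormalized posterior weight is prior × product of the signal likelihoods (using 1 − P(present | H) for each absent signal):
  operator setup error: 0.08 × 0.14 × 0.29 × (1 − 0.63) × 0.51 = 0.0006129
  supplier lot change: 0.31 × 0.71 × 0.65 × (1 − 0.55) × 0.88 = 0.056654
  tooling wear: 0.30 × 0.27 × 0.71 × (1 − 0.62) × 0.79 = 0.017265
  program parameter change: 0.31 × 0.84 × 0.35 × (1 − 0.87) × 0.76 = 0.0090046
Marginal likelihood of the evidence = 0.083536.
P(supplier lot change | evidence) = 0.056654 / 0.083536 ≈ 0.678.

0.678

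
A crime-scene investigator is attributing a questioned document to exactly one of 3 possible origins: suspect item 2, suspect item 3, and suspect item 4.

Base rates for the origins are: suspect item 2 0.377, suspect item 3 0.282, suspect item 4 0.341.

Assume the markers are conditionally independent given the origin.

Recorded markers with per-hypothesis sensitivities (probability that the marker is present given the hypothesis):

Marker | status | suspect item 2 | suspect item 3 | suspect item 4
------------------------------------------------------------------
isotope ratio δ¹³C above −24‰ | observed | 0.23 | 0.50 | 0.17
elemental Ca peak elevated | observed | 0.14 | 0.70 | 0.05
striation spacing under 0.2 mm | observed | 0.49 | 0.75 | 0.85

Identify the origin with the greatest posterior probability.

For each hypothesis, the unnormalized posterior weight is prior × product of the marker likelihoods:
  suspect item 2: 0.377 × 0.23 × 0.14 × 0.49 = 0.0059483
  suspect item 3: 0.282 × 0.50 × 0.70 × 0.75 = 0.074025
  suspect item 4: 0.341 × 0.17 × 0.05 × 0.85 = 0.0024637
Marginal likelihood of the evidence = 0.082437.
P(suspect item 2 | evidence) ≈ 0.0059483 / 0.082437 ≈ 0.072
P(suspect item 3 | evidence) ≈ 0.074025 / 0.082437 ≈ 0.898
P(suspect item 4 | evidence) ≈ 0.0024637 / 0.082437 ≈ 0.030
The largest is 0.898, so suspect item 3 is most probable.

suspect item 3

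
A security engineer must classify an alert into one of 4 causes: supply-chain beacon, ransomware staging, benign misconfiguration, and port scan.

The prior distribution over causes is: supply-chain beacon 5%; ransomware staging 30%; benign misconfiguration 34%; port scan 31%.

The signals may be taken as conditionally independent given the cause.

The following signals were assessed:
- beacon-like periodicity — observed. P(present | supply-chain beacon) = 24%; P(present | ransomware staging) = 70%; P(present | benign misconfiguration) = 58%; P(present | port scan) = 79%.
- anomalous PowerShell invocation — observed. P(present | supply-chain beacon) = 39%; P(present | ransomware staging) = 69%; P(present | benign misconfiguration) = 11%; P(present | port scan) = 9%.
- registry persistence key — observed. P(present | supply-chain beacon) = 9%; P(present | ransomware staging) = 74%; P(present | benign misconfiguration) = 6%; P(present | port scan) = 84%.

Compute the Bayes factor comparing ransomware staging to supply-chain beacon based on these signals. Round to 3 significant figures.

Joint likelihood of the signal pattern under each hypothesis:
  ransomware staging: 0.70 × 0.69 × 0.74 = 0.35742
  supply-chain beacon: 0.24 × 0.39 × 0.09 = 0.008424
Bayes factor = 0.35742 / 0.008424 ≈ 42.4

42.4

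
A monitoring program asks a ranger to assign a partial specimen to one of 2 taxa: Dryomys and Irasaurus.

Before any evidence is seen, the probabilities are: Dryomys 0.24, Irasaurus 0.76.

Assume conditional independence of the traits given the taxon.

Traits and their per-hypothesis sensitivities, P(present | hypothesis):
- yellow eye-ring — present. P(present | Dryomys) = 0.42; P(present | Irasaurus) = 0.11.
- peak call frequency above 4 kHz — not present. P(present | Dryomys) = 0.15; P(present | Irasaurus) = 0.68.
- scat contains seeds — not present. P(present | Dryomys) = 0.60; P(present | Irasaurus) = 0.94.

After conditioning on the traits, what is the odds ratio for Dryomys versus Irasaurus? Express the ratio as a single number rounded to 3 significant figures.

21.4

Unnormalized posterior weight (prior times the trait likelihoods) for each of the two hypotheses (using 1 − P(present | H) for each absent trait):
  Dryomys: 0.24 × 0.42 × (1 − 0.15) × (1 − 0.60) = 0.034272
  Irasaurus: 0.76 × 0.11 × (1 − 0.68) × (1 − 0.94) = 0.0016051
Posterior odds = 0.034272 / 0.0016051 ≈ 21.4.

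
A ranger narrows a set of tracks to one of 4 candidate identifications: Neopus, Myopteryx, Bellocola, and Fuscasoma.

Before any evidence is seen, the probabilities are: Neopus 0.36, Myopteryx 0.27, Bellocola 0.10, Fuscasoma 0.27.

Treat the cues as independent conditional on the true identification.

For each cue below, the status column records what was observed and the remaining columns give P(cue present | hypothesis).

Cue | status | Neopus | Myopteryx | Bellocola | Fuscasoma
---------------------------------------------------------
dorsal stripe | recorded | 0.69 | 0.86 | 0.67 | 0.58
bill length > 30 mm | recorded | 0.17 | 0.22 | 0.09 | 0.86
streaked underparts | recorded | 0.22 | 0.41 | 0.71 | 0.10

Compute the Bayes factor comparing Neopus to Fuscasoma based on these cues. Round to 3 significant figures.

The Bayes factor is the ratio of the joint likelihoods of the cue pattern under the two hypotheses.
  Neopus: 0.69 × 0.17 × 0.22 = 0.025806
  Fuscasoma: 0.58 × 0.86 × 0.10 = 0.04988
Bayes factor = 0.025806 / 0.04988 ≈ 0.517

0.517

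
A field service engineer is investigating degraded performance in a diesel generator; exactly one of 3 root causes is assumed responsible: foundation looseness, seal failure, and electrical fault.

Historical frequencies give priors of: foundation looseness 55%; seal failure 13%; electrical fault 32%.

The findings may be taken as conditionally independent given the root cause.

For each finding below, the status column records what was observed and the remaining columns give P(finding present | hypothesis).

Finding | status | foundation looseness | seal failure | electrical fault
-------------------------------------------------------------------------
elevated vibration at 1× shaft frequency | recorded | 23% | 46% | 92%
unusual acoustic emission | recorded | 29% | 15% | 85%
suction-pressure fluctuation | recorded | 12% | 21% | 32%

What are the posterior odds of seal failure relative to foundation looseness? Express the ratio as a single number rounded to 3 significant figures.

0.428

The normalizing constant cancels in an odds ratio, so compute prior × likelihood for the two hypotheses only:
  seal failure: 0.13 × 0.46 × 0.15 × 0.21 = 0.0018837
  foundation looseness: 0.55 × 0.23 × 0.29 × 0.12 = 0.0044022
Posterior odds = 0.0018837 / 0.0044022 ≈ 0.428.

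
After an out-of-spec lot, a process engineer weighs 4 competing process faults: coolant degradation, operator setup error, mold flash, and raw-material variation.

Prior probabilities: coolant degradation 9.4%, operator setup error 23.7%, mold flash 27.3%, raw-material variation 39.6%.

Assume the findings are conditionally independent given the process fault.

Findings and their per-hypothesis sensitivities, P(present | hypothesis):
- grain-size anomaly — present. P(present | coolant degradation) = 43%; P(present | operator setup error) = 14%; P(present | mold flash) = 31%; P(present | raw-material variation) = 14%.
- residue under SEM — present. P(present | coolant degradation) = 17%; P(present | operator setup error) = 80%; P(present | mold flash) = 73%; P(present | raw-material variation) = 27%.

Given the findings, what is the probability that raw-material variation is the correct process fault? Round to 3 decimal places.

0.136

For each hypothesis, the unnormalized posterior weight is prior × product of the finding likelihoods:
  coolant degradation: 0.094 × 0.43 × 0.17 = 0.0068714
  operator setup error: 0.237 × 0.14 × 0.80 = 0.026544
  mold flash: 0.273 × 0.31 × 0.73 = 0.06178
  raw-material variation: 0.396 × 0.14 × 0.27 = 0.014969
Normalizing constant Z = 0.0068714 + 0.026544 + 0.06178 + 0.014969 = 0.11016.
P(raw-material variation | evidence) = 0.014969 / 0.11016 ≈ 0.136.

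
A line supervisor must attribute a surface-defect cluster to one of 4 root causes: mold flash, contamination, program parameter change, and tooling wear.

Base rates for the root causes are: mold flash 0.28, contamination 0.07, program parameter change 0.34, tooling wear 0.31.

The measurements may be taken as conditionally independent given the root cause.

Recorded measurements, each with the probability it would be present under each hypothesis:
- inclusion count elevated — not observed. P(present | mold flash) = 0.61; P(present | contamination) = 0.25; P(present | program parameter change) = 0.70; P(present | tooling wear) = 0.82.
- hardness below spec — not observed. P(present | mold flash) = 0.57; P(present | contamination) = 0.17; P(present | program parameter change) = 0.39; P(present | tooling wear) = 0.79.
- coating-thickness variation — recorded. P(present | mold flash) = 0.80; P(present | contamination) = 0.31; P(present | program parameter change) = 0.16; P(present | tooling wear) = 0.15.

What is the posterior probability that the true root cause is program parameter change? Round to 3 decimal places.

0.159

Multiply each prior by the joint likelihood of the measurement pattern (using 1 − P(present | H) for each absent measurement):
  mold flash: 0.28 × (1 − 0.61) × (1 − 0.57) × 0.80 = 0.037565
  contamination: 0.07 × (1 − 0.25) × (1 − 0.17) × 0.31 = 0.013508
  program parameter change: 0.34 × (1 − 0.70) × (1 − 0.39) × 0.16 = 0.0099552
  tooling wear: 0.31 × (1 − 0.82) × (1 − 0.79) × 0.15 = 0.0017577
Marginal likelihood of the evidence = 0.062786.
P(program parameter change | evidence) = 0.0099552 / 0.062786 ≈ 0.159.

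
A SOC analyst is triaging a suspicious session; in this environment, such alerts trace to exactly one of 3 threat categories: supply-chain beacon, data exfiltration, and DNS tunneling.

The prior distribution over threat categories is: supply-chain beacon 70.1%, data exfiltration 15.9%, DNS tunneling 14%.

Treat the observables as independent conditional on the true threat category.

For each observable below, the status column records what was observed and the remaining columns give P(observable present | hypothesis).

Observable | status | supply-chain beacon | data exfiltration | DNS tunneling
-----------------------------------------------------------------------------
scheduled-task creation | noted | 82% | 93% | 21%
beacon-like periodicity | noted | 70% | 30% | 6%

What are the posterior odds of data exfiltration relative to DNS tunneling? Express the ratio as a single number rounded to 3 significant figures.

25.1

Posterior odds equal prior odds times the likelihood ratio; only the two competing hypotheses matter.
  data exfiltration: 0.159 × 0.93 × 0.30 = 0.044361
  DNS tunneling: 0.140 × 0.21 × 0.06 = 0.001764
Posterior odds = 0.044361 / 0.001764 ≈ 25.1.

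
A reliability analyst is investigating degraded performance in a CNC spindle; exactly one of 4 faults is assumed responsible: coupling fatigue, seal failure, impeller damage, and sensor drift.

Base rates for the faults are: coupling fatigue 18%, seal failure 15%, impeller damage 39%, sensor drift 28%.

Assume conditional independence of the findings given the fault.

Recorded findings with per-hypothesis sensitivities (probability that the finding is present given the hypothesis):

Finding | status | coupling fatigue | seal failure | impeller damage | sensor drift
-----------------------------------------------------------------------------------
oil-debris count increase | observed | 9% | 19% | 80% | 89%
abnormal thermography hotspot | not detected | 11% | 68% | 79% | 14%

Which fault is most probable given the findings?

sensor drift

Multiply each prior by the joint likelihood of the evidence pattern (using 1 − P(present | H) for each absent finding):
  coupling fatigue: 0.18 × 0.09 × (1 − 0.11) = 0.014418
  seal failure: 0.15 × 0.19 × (1 − 0.68) = 0.00912
  impeller damage: 0.39 × 0.80 × (1 − 0.79) = 0.06552
  sensor drift: 0.28 × 0.89 × (1 − 0.14) = 0.21431
Marginal likelihood of the evidence = 0.30337.
P(coupling fatigue | evidence) ≈ 0.014418 / 0.30337 ≈ 0.048
P(seal failure | evidence) ≈ 0.00912 / 0.30337 ≈ 0.030
P(impeller damage | evidence) ≈ 0.06552 / 0.30337 ≈ 0.216
P(sensor drift | evidence) ≈ 0.21431 / 0.30337 ≈ 0.706
The largest is 0.706, so sensor drift is most probable.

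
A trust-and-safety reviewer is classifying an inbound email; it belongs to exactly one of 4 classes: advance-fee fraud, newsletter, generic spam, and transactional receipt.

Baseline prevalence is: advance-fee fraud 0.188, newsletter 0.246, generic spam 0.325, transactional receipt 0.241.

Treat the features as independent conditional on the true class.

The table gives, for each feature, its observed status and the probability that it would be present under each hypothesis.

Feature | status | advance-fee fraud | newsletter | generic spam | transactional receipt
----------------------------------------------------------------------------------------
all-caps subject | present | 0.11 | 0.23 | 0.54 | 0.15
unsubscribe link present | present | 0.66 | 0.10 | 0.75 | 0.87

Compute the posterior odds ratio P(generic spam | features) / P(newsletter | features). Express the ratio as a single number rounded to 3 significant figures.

23.3

Unnormalized posterior weight (prior times the feature likelihoods) for each of the two hypotheses:
  generic spam: 0.325 × 0.54 × 0.75 = 0.13163
  newsletter: 0.246 × 0.23 × 0.10 = 0.005658
Odds(generic spam : newsletter) = 0.13163 / 0.005658 ≈ 23.3.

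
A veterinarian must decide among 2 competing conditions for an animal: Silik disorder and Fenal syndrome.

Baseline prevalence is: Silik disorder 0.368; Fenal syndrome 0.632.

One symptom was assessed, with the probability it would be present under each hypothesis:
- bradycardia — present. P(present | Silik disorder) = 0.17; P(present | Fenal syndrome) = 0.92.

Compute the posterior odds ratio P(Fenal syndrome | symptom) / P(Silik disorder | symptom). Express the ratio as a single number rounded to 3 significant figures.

Posterior odds equal prior odds times the likelihood ratio; only the two competing hypotheses matter.
  Fenal syndrome: 0.632 × 0.92 = 0.58144
  Silik disorder: 0.368 × 0.17 = 0.06256
Odds(Fenal syndrome : Silik disorder) = 0.58144 / 0.06256 ≈ 9.29.

9.29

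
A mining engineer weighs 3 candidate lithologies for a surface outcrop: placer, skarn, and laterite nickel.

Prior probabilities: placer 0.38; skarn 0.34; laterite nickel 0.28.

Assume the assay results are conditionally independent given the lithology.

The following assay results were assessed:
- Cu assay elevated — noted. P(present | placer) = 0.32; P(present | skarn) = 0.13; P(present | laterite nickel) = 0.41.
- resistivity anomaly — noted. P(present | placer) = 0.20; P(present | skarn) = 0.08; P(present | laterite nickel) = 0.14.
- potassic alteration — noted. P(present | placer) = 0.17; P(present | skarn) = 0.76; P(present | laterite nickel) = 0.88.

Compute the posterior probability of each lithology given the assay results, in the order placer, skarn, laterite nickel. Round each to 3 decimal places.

0.197, 0.128, 0.675

By Bayes' rule with conditional independence, the unnormalized weight for each hypothesis is prior × ∏ likelihoods:
  placer: 0.38 × 0.32 × 0.20 × 0.17 = 0.0041344
  skarn: 0.34 × 0.13 × 0.08 × 0.76 = 0.0026874
  laterite nickel: 0.28 × 0.41 × 0.14 × 0.88 = 0.014143
Marginal likelihood of the evidence = 0.020965.
P(placer | evidence) = 0.0041344 / 0.020965 ≈ 0.197
P(skarn | evidence) = 0.0026874 / 0.020965 ≈ 0.128
P(laterite nickel | evidence) = 0.014143 / 0.020965 ≈ 0.675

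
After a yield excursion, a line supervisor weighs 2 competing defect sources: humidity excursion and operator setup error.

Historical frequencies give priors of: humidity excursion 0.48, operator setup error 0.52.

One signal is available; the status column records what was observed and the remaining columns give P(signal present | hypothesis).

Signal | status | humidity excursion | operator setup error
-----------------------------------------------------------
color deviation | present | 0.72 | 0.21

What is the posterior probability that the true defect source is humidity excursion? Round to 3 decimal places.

0.760

Multiply each prior by the likelihood of the signal:
  humidity excursion: 0.48 × 0.72 = 0.3456
  operator setup error: 0.52 × 0.21 = 0.1092
Normalizing constant Z = 0.3456 + 0.1092 = 0.4548.
P(humidity excursion | evidence) = 0.3456 / 0.4548 ≈ 0.760.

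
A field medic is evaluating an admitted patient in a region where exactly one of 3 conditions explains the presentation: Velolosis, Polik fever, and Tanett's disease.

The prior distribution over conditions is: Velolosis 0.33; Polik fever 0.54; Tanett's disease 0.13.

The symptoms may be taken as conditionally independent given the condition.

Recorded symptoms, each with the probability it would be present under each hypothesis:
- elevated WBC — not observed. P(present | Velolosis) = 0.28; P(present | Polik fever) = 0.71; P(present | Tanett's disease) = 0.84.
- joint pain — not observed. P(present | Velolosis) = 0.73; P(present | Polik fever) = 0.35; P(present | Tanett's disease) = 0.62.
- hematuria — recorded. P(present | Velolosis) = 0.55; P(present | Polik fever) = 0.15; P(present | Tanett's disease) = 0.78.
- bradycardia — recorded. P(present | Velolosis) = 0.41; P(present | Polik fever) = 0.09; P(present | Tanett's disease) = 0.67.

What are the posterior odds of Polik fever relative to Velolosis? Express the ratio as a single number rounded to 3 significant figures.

Unnormalized posterior weight (prior times the symptom likelihoods) for each of the two hypotheses (using 1 − P(present | H) for each absent symptom):
  Polik fever: 0.54 × (1 − 0.71) × (1 − 0.35) × 0.15 × 0.09 = 0.0013742
  Velolosis: 0.33 × (1 − 0.28) × (1 − 0.73) × 0.55 × 0.41 = 0.014466
Odds(Polik fever : Velolosis) = 0.0013742 / 0.014466 ≈ 0.0950.

0.0950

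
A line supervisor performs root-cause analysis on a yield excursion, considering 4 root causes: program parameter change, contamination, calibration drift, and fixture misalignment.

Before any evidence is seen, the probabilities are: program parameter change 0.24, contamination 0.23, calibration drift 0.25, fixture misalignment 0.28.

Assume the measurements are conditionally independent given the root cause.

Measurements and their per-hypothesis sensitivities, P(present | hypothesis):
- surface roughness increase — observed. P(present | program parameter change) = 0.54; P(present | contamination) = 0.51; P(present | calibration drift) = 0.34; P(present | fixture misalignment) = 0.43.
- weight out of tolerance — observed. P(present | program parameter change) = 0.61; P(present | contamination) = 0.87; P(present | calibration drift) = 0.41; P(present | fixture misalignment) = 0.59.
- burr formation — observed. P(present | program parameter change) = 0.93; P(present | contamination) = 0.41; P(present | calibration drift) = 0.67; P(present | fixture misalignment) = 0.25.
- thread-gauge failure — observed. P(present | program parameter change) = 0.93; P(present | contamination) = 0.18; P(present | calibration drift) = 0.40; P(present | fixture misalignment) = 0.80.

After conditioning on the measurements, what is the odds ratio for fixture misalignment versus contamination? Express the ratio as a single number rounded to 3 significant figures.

1.89

The normalizing constant cancels in an odds ratio, so compute prior × likelihood for the two hypotheses only:
  fixture misalignment: 0.28 × 0.43 × 0.59 × 0.25 × 0.80 = 0.014207
  contamination: 0.23 × 0.51 × 0.87 × 0.41 × 0.18 = 0.0075314
Odds(fixture misalignment : contamination) = 0.014207 / 0.0075314 ≈ 1.89.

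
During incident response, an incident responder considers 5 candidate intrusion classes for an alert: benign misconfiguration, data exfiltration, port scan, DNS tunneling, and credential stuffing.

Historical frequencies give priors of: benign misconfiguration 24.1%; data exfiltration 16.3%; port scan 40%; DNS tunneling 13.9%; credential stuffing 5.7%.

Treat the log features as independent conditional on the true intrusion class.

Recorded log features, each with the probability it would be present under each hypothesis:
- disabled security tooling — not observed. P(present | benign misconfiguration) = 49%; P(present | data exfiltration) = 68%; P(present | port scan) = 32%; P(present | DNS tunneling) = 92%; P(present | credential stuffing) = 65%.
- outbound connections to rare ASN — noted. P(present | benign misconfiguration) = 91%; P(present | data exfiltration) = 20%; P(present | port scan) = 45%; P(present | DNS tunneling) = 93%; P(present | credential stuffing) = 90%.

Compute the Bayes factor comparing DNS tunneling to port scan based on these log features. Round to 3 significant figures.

The Bayes factor is the ratio of the joint likelihoods of the log feature pattern under the two hypotheses (using 1 − P(present | H) for each absent log feature).
  DNS tunneling: (1 − 0.92) × 0.93 = 0.0744
  port scan: (1 − 0.32) × 0.45 = 0.306
Bayes factor = 0.0744 / 0.306 ≈ 0.243

0.243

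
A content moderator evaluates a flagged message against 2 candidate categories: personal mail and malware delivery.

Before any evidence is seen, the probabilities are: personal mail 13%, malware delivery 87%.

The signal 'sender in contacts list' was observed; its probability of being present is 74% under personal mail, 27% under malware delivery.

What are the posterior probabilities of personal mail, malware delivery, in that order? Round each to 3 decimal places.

Multiply each prior by the likelihood of the signal:
  personal mail: 0.13 × 0.74 = 0.0962
  malware delivery: 0.87 × 0.27 = 0.2349
The unnormalized weights sum to 0.3311.
P(personal mail | evidence) = 0.0962 / 0.3311 ≈ 0.291
P(malware delivery | evidence) = 0.2349 / 0.3311 ≈ 0.709

0.291, 0.709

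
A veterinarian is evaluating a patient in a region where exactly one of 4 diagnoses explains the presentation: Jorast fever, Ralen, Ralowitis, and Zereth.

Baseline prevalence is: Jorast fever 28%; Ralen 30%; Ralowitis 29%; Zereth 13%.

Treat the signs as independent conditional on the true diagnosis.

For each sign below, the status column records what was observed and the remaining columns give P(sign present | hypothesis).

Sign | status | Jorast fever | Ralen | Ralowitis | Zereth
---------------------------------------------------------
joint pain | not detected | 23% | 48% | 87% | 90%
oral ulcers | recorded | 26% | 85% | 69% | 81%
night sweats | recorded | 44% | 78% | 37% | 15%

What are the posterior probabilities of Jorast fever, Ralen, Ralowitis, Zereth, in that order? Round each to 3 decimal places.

0.177, 0.743, 0.069, 0.011

For each hypothesis, the unnormalized posterior weight is prior × product of the sign likelihoods (using 1 − P(present | H) for each absent sign):
  Jorast fever: 0.28 × (1 − 0.23) × 0.26 × 0.44 = 0.024665
  Ralen: 0.30 × (1 − 0.48) × 0.85 × 0.78 = 0.10343
  Ralowitis: 0.29 × (1 − 0.87) × 0.69 × 0.37 = 0.0096248
  Zereth: 0.13 × (1 − 0.90) × 0.81 × 0.15 = 0.0015795
Normalizing constant Z = 0.024665 + 0.10343 + 0.0096248 + 0.0015795 = 0.1393.
P(Jorast fever | evidence) = 0.024665 / 0.1393 ≈ 0.177
P(Ralen | evidence) = 0.10343 / 0.1393 ≈ 0.743
P(Ralowitis | evidence) = 0.0096248 / 0.1393 ≈ 0.069
P(Zereth | evidence) = 0.0015795 / 0.1393 ≈ 0.011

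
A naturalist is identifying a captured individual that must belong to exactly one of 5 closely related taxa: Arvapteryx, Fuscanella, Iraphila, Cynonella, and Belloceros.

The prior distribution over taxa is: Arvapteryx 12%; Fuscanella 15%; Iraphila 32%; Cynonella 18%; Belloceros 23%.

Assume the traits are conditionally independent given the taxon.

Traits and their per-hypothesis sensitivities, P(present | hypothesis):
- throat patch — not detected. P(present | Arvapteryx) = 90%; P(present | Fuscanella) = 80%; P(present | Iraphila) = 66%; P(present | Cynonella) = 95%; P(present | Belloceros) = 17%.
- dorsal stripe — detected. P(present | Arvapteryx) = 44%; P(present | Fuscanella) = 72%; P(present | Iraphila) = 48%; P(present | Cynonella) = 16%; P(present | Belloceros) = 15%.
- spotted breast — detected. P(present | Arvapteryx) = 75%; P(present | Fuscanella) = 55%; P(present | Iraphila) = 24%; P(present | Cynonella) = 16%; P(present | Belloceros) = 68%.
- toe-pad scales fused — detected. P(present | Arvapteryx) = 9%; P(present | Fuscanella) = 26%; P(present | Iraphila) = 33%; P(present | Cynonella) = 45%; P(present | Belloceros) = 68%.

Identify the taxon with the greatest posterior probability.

Multiply each prior by the joint likelihood of the trait pattern (using 1 − P(present | H) for each absent trait):
  Arvapteryx: 0.12 × (1 − 0.90) × 0.44 × 0.75 × 0.09 = 0.0003564
  Fuscanella: 0.15 × (1 − 0.80) × 0.72 × 0.55 × 0.26 = 0.0030888
  Iraphila: 0.32 × (1 − 0.66) × 0.48 × 0.24 × 0.33 = 0.0041361
  Cynonella: 0.18 × (1 − 0.95) × 0.16 × 0.16 × 0.45 = 0.00010368
  Belloceros: 0.23 × (1 − 0.17) × 0.15 × 0.68 × 0.68 = 0.013241
Normalizing constant Z = 0.0003564 + 0.0030888 + 0.0041361 + 0.00010368 + 0.013241 = 0.020926.
P(Arvapteryx | evidence) ≈ 0.0003564 / 0.020926 ≈ 0.017
P(Fuscanella | evidence) ≈ 0.0030888 / 0.020926 ≈ 0.148
P(Iraphila | evidence) ≈ 0.0041361 / 0.020926 ≈ 0.198
P(Cynonella | evidence) ≈ 0.00010368 / 0.020926 ≈ 0.005
P(Belloceros | evidence) ≈ 0.013241 / 0.020926 ≈ 0.633
The largest is 0.633, so Belloceros is most probable.

Belloceros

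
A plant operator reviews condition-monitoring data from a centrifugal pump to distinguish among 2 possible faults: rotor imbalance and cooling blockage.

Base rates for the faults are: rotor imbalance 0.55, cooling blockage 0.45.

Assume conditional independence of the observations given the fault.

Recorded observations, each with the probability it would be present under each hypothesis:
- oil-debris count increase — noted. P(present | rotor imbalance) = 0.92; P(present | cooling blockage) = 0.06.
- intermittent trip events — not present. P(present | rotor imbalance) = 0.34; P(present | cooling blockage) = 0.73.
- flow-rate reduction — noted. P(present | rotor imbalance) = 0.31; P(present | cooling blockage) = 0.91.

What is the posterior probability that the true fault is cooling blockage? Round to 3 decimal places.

0.060

For each hypothesis, the unnormalized posterior weight is prior × product of the observation likelihoods (using 1 − P(present | H) for each absent observation):
  rotor imbalance: 0.55 × 0.92 × (1 − 0.34) × 0.31 = 0.10353
  cooling blockage: 0.45 × 0.06 × (1 − 0.73) × 0.91 = 0.0066339
The unnormalized weights sum to 0.11016.
P(cooling blockage | evidence) = 0.0066339 / 0.11016 ≈ 0.060.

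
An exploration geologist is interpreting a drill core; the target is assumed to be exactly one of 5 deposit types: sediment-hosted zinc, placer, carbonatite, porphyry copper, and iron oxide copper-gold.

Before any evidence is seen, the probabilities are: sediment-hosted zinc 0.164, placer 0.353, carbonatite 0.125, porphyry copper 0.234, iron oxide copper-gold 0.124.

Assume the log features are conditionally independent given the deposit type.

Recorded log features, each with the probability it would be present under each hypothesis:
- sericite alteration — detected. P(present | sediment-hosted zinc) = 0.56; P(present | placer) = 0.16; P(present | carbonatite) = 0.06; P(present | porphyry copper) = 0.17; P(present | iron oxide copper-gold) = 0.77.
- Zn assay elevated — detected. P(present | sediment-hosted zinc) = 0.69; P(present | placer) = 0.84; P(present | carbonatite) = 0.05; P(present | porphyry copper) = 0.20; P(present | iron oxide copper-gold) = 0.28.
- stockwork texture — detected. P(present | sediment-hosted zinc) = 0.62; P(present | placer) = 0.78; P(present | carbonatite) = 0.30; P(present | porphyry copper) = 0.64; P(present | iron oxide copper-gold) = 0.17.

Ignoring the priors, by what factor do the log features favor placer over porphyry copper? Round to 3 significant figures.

4.82

The Bayes factor is the ratio of the joint likelihoods of the log feature pattern under the two hypotheses.
  placer: 0.16 × 0.84 × 0.78 = 0.10483
  porphyry copper: 0.17 × 0.20 × 0.64 = 0.02176
Bayes factor = 0.10483 / 0.02176 ≈ 4.82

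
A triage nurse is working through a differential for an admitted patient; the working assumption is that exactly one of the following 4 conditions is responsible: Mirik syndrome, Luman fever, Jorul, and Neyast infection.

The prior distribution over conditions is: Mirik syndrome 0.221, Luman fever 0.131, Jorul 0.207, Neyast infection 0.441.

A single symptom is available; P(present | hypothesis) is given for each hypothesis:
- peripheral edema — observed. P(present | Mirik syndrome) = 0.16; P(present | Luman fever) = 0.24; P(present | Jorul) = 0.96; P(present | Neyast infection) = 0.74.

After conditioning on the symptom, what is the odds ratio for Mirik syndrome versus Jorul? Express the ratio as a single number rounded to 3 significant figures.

The normalizing constant cancels in an odds ratio, so compute prior × likelihood for the two hypotheses only:
  Mirik syndrome: 0.221 × 0.16 = 0.03536
  Jorul: 0.207 × 0.96 = 0.19872
Posterior odds = 0.03536 / 0.19872 ≈ 0.178.

0.178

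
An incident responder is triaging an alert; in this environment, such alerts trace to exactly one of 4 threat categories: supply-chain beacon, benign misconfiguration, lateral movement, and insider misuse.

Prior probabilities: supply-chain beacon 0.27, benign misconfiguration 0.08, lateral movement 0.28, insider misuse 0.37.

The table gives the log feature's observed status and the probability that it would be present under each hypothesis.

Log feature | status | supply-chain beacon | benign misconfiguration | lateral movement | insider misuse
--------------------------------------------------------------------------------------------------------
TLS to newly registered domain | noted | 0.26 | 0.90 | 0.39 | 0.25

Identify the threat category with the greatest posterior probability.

By Bayes' rule, the unnormalized weight for each hypothesis is prior × likelihood:
  supply-chain beacon: 0.27 × 0.26 = 0.0702
  benign misconfiguration: 0.08 × 0.90 = 0.072
  lateral movement: 0.28 × 0.39 = 0.1092
  insider misuse: 0.37 × 0.25 = 0.0925
The unnormalized weights sum to 0.3439.
P(supply-chain beacon | evidence) ≈ 0.0702 / 0.3439 ≈ 0.204
P(benign misconfiguration | evidence) ≈ 0.072 / 0.3439 ≈ 0.209
P(lateral movement | evidence) ≈ 0.1092 / 0.3439 ≈ 0.318
P(insider misuse | evidence) ≈ 0.0925 / 0.3439 ≈ 0.269
The largest is 0.318, so lateral movement is most probable.

lateral movement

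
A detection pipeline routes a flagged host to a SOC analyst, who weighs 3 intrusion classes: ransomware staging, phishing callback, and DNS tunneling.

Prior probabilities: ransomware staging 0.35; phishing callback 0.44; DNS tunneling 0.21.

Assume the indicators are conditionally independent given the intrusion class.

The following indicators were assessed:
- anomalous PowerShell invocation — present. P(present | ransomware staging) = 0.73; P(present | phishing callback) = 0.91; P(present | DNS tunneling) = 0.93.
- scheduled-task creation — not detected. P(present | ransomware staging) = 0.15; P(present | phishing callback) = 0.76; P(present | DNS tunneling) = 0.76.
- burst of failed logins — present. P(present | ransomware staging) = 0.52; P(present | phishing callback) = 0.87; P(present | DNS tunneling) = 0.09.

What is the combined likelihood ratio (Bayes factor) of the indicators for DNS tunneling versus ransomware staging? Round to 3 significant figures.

The Bayes factor is the ratio of the joint likelihoods of the indicator pattern under the two hypotheses (using 1 − P(present | H) for each absent indicator).
  DNS tunneling: 0.93 × (1 − 0.76) × 0.09 = 0.020088
  ransomware staging: 0.73 × (1 − 0.15) × 0.52 = 0.32266
Bayes factor = 0.020088 / 0.32266 ≈ 0.0623

0.0623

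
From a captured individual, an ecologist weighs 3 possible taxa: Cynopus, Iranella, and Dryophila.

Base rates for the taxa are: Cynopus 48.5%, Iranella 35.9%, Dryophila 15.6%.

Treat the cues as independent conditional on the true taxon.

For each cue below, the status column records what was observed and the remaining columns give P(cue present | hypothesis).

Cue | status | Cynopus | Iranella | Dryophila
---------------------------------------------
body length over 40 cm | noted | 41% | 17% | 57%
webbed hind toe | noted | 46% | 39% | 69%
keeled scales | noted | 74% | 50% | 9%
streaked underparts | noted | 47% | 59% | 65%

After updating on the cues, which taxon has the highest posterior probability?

Cynopus

For each hypothesis, the unnormalized posterior weight is prior × product of the cue likelihoods:
  Cynopus: 0.485 × 0.41 × 0.46 × 0.74 × 0.47 = 0.031814
  Iranella: 0.359 × 0.17 × 0.39 × 0.50 × 0.59 = 0.0070215
  Dryophila: 0.156 × 0.57 × 0.69 × 0.09 × 0.65 = 0.0035893
The unnormalized weights sum to 0.042424.
P(Cynopus | evidence) ≈ 0.031814 / 0.042424 ≈ 0.750
P(Iranella | evidence) ≈ 0.0070215 / 0.042424 ≈ 0.166
P(Dryophila | evidence) ≈ 0.0035893 / 0.042424 ≈ 0.085
The largest is 0.750, so Cynopus is most probable.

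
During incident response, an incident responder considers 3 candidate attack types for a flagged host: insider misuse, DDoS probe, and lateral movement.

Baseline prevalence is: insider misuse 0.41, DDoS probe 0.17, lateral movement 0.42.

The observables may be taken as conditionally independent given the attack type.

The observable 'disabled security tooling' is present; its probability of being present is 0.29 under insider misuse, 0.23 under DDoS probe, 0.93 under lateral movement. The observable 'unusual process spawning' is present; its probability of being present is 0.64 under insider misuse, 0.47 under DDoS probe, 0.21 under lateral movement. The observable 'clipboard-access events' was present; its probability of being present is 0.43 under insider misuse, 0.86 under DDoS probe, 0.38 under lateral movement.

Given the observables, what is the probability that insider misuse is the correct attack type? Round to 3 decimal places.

0.411

For each hypothesis, the unnormalized posterior weight is prior × product of the observable likelihoods:
  insider misuse: 0.41 × 0.29 × 0.64 × 0.43 = 0.032721
  DDoS probe: 0.17 × 0.23 × 0.47 × 0.86 = 0.015804
  lateral movement: 0.42 × 0.93 × 0.21 × 0.38 = 0.03117
Normalizing constant Z = 0.032721 + 0.015804 + 0.03117 = 0.079695.
P(insider misuse | evidence) = 0.032721 / 0.079695 ≈ 0.411.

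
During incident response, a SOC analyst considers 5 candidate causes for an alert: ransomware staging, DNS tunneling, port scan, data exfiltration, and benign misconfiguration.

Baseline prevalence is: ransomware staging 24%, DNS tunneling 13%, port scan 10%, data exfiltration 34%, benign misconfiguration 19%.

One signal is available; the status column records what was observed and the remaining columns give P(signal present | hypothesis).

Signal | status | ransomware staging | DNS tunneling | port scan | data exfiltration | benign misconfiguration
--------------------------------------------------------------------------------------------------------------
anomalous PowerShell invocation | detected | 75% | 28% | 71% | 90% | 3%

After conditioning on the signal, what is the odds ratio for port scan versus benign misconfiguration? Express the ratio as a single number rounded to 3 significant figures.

12.5

Posterior odds equal prior odds times the likelihood ratio; only the two competing hypotheses matter.
  port scan: 0.10 × 0.71 = 0.071
  benign misconfiguration: 0.19 × 0.03 = 0.0057
Posterior odds = 0.071 / 0.0057 ≈ 12.5.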